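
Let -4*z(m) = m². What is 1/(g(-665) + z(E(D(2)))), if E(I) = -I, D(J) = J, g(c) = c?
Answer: -1/666 ≈ -0.0015015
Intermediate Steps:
z(m) = -m²/4
1/(g(-665) + z(E(D(2)))) = 1/(-665 - (-1*2)²/4) = 1/(-665 - ¼*(-2)²) = 1/(-665 - ¼*4) = 1/(-665 - 1) = 1/(-666) = -1/666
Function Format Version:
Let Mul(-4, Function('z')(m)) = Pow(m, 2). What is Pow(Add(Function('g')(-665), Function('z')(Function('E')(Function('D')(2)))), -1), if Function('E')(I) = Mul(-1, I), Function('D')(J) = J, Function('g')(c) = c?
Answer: Rational(-1, 666) ≈ -0.0015015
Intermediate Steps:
Function('z')(m) = Mul(Rational(-1, 4), Pow(m, 2))
Pow(Add(Function('g')(-665), Function('z')(Function('E')(Function('D')(2)))), -1) = Pow(Add(-665, Mul(Rational(-1, 4), Pow(Mul(-1, 2), 2))), -1) = Pow(Add(-665, Mul(Rational(-1, 4), Pow(-2, 2))), -1) = Pow(Add(-665, Mul(Rational(-1, 4), 4)), -1) = Pow(Add(-665, -1), -1) = Pow(-666, -1) = Rational(-1, 666)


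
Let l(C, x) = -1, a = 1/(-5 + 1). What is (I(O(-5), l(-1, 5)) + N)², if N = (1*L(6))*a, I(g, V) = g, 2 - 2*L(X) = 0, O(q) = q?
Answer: 441/16 ≈ 27.563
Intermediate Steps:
a = -¼ (a = 1/(-4) = -¼ ≈ -0.25000)
L(X) = 1 (L(X) = 1 - ½*0 = 1 + 0 = 1)
N = -¼ (N = (1*1)*(-¼) = 1*(-¼) = -¼ ≈ -0.25000)
(I(O(-5), l(-1, 5)) + N)² = (-5 - ¼)² = (-21/4)² = 441/16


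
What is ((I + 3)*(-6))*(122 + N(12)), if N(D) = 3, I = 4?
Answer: -5250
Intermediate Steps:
((I + 3)*(-6))*(122 + N(12)) = ((4 + 3)*(-6))*(122 + 3) = (7*(-6))*125 = -42*125 = -5250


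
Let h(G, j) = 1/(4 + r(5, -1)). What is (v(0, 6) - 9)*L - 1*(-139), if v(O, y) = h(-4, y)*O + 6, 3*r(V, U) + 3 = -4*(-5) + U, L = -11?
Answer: 172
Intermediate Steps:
r(V, U) = 17/3 + U/3 (r(V, U) = -1 + (-4*(-5) + U)/3 = -1 + (20 + U)/3 = -1 + (20/3 + U/3) = 17/3 + U/3)
h(G, j) = 3/28 (h(G, j) = 1/(4 + (17/3 + (⅓)*(-1))) = 1/(4 + (17/3 - ⅓)) = 1/(4 + 16/3) = 1/(28/3) = 3/28)
v(O, y) = 6 + 3*O/28 (v(O, y) = 3*O/28 + 6 = 6 + 3*O/28)
(v(0, 6) - 9)*L - 1*(-139) = ((6 + (3/28)*0) - 9)*(-11) - 1*(-139) = ((6 + 0) - 9)*(-11) + 139 = (6 - 9)*(-11) + 139 = -3*(-11) + 139 = 33 + 139 = 172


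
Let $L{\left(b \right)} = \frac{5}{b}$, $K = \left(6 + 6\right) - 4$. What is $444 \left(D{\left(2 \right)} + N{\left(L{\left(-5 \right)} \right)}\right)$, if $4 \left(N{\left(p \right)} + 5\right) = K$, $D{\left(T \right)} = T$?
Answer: $-444$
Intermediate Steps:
$K = 8$ ($K = 12 - 4 = 8$)
$N{\left(p \right)} = -3$ ($N{\left(p \right)} = -5 + \frac{1}{4} \cdot 8 = -5 + 2 = -3$)
$444 \left(D{\left(2 \right)} + N{\left(L{\left(-5 \right)} \right)}\right) = 444 \left(2 - 3\right) = 444 \left(-1\right) = -444$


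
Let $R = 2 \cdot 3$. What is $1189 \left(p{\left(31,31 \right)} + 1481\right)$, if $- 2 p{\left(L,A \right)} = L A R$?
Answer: $-1666978$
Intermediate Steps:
$R = 6$
$p{\left(L,A \right)} = - 3 A L$ ($p{\left(L,A \right)} = - \frac{L A 6}{2} = - \frac{A L 6}{2} = - \frac{6 A L}{2} = - 3 A L$)
$1189 \left(p{\left(31,31 \right)} + 1481\right) = 1189 \left(\left(-3\right) 31 \cdot 31 + 1481\right) = 1189 \left(-2883 + 1481\right) = 1189 \left(-1402\right) = -1666978$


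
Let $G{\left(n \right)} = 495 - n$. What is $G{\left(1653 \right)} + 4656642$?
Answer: $4655484$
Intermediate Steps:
$G{\left(1653 \right)} + 4656642 = \left(495 - 1653\right) + 4656642 = -1158 + 4656642 = 4655484$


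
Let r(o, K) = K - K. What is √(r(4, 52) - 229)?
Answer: I*√229 ≈ 15.133*I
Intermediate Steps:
r(o, K) = 0
√(r(4, 52) - 229) = √(0 - 229) = √(-229) = I*√229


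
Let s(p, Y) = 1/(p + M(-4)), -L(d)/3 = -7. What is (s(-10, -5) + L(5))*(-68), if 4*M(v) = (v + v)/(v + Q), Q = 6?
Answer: -15640/11 ≈ -1421.8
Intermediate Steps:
L(d) = 21 (L(d) = -3*(-7) = 21)
M(v) = v/(2*(6 + v)) (M(v) = ((v + v)/(v + 6))/4 = ((2*v)/(6 + v))/4 = (2*v/(6 + v))/4 = v/(2*(6 + v)))
s(p, Y) = 1/(-1 + p) (s(p, Y) = 1/(p + (½)*(-4)/(6 - 4)) = 1/(p + (½)*(-4)/2) = 1/(p + (½)*(-4)*(½)) = 1/(p - 1) = 1/(-1 + p))
(s(-10, -5) + L(5))*(-68) = (1/(-1 - 10) + 21)*(-68) = (1/(-11) + 21)*(-68) = (-1/11 + 21)*(-68) = (230/11)*(-68) = -15640/11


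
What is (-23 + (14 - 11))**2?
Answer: 400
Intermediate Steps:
(-23 + (14 - 11))**2 = (-23 + 3)**2 = (-20)**2 = 400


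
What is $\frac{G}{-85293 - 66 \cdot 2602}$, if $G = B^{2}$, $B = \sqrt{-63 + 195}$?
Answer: $- \frac{44}{85675} \approx -0.00051357$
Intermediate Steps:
$B = 2 \sqrt{33}$ ($B = \sqrt{132} = 2 \sqrt{33} \approx 11.489$)
$G = 132$ ($G = \left(2 \sqrt{33}\right)^{2} = 132$)
$\frac{G}{-85293 - 66 \cdot 2602} = \frac{132}{-85293 - 66 \cdot 2602} = \frac{132}{-85293 - 171732} = \frac{132}{-257025} = 132 \left(- \frac{1}{257025}\right) = - \frac{44}{85675}$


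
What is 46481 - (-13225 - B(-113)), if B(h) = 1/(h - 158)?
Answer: 16180325/271 ≈ 59706.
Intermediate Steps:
B(h) = 1/(-158 + h)
46481 - (-13225 - B(-113)) = 46481 - (-13225 - 1/(-158 - 113)) = 46481 - (-13225 - 1/(-271)) = 46481 - (-13225 - 1*(-1/271)) = 46481 - (-13225 + 1/271) = 46481 - 1*(-3583974/271) = 46481 + 3583974/271 = 16180325/271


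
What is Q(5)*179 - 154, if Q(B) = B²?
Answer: 4321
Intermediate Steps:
Q(5)*179 - 154 = 5²*179 - 154 = 25*179 - 154 = 4475 - 154 = 4321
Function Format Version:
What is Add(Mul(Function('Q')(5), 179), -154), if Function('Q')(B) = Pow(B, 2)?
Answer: 4321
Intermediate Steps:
Add(Mul(Function('Q')(5), 179), -154) = Add(Mul(Pow(5, 2), 179), -154) = Add(Mul(25, 179), -154) = Add(4475, -154) = 4321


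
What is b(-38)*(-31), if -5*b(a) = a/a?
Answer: 31/5 ≈ 6.2000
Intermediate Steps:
b(a) = -1/5 (b(a) = -a/(5*a) = -1/5*1 = -1/5)
b(-38)*(-31) = -1/5*(-31) = 31/5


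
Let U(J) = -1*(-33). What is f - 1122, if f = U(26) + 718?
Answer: -371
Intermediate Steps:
U(J) = 33
f = 751 (f = 33 + 718 = 751)
f - 1122 = 751 - 1122 = -371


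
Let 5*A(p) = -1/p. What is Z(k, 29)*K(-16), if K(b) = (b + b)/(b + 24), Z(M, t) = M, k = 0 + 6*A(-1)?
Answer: -24/5 ≈ -4.8000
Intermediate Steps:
A(p) = -1/(5*p) (A(p) = (-1/p)/5 = -1/(5*p))
k = 6/5 (k = 0 + 6*(-⅕/(-1)) = 0 + 6*(-⅕*(-1)) = 0 + 6*(⅕) = 0 + 6/5 = 6/5 ≈ 1.2000)
K(b) = 2*b/(24 + b) (K(b) = (2*b)/(24 + b) = 2*b/(24 + b))
Z(k, 29)*K(-16) = 6*(2*(-16)/(24 - 16))/5 = 6*(2*(-16)/8)/5 = 6*(2*(-16)*(⅛))/5 = (6/5)*(-4) = -24/5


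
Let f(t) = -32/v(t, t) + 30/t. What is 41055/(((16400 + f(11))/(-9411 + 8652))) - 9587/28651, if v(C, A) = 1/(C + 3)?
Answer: -9822334092619/5028307802 ≈ -1953.4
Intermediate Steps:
v(C, A) = 1/(3 + C)
f(t) = -96 - 32*t + 30/t (f(t) = -(96 + 32*t) + 30/t = -32*(3 + t) + 30/t = (-96 - 32*t) + 30/t = -96 - 32*t + 30/t)
41055/(((16400 + f(11))/(-9411 + 8652))) - 9587/28651 = 41055/(((16400 + (-96 - 32*11 + 30/11))/(-9411 + 8652))) - 9587/28651 = 41055/(((16400 + (-96 - 352 + 30*(1/11)))/(-759))) - 9587*1/28651 = 41055/(((16400 + (-96 - 352 + 30/11))*(-1/759))) - 9587/28651 = 41055/(((16400 - 4898/11)*(-1/759))) - 9587/28651 = 41055/(((175502/11)*(-1/759))) - 9587/28651 = 41055/(-175502/8349) - 9587/28651 = 41055*(-8349/175502) - 9587/28651 = -342768195/175502 - 9587/28651 = -9822334092619/5028307802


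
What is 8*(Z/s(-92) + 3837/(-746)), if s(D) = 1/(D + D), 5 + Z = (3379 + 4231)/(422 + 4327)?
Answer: 8786130908/1771377 ≈ 4960.1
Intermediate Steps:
Z = -16135/4749 (Z = -5 + (3379 + 4231)/(422 + 4327) = -5 + 7610/4749 = -16135/4749 ≈ -3.3976)
s(D) = 1/(2*D)
8*(Z/s(-92) + 3837/(-746)) = 8*(-16135/(4749*((1/2)/(-92))) + 3837/(-746)) = 8*(-16135/(4749*((1/2)*(-1/92))) + 3837*(-1/746)) = 8*(-16135/(4749*(-1/184)) - 3837/746) = 8*(-16135/4749*(-184) - 3837/746) = 8*(2968840/4749 - 3837/746) = 8*(2196532727/3542754) = 8786130908/1771377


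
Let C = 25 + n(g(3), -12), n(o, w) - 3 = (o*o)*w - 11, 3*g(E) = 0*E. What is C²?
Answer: 289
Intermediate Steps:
g(E) = 0 (g(E) = (0*E)/3 = (⅓)*0 = 0)
n(o, w) = -8 + w*o² (n(o, w) = 3 + ((o*o)*w - 11) = 3 + (o²*w - 11) = 3 + (w*o² - 11) = 3 + (-11 + w*o²) = -8 + w*o²)
C = 17 (C = 25 + (-8 - 12*0²) = 25 + (-8 - 12*0) = 25 + (-8 + 0) = 25 - 8 = 17)
C² = 17² = 289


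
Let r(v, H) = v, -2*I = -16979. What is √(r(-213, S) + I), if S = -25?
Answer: √33106/2 ≈ 90.975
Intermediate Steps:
I = 16979/2 (I = -½*(-16979) = 16979/2 ≈ 8489.5)
√(r(-213, S) + I) = √(-213 + 16979/2) = √(16553/2) = √33106/2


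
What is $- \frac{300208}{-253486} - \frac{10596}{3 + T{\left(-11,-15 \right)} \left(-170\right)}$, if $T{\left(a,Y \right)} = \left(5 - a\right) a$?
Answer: $\frac{3148593164}{3792530789} \approx 0.83021$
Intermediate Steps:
$T{\left(a,Y \right)} = a \left(5 - a\right)$
$- \frac{300208}{-253486} - \frac{10596}{3 + T{\left(-11,-15 \right)} \left(-170\right)} = - \frac{300208}{-253486} - \frac{10596}{3 + - 11 \left(5 - -11\right) \left(-170\right)} = \left(-300208\right) \left(- \frac{1}{253486}\right) - \frac{10596}{3 + - 11 \left(5 + 11\right) \left(-170\right)} = \frac{150104}{126743} - \frac{10596}{3 + \left(-11\right) 16 \left(-170\right)} = \frac{150104}{126743} - \frac{10596}{3 - -29920} = \frac{150104}{126743} - \frac{10596}{3 + 29920} = \frac{150104}{126743} - \frac{10596}{29923} = \frac{3148593164}{3792530789}$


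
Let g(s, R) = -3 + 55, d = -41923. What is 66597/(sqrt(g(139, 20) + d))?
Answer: -22199*I*sqrt(41871)/13957 ≈ -325.46*I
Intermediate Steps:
g(s, R) = 52
66597/(sqrt(g(139, 20) + d)) = 66597/(sqrt(52 - 41923)) = 66597/(sqrt(-41871)) = 66597/((I*sqrt(41871))) = 66597*(-I*sqrt(41871)/41871) = -22199*I*sqrt(41871)/13957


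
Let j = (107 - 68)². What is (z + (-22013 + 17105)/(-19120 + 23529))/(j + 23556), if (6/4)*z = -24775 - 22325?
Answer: -138447508/110564493 ≈ -1.2522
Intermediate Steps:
z = -31400 (z = 2*(-24775 - 22325)/3 = (⅔)*(-47100) = -31400)
j = 1521 (j = 39² = 1521)
(z + (-22013 + 17105)/(-19120 + 23529))/(j + 23556) = (-31400 + (-22013 + 17105)/(-19120 + 23529))/(1521 + 23556) = (-31400 - 4908/4409)/25077 = (-31400 - 4908*1/4409)*(1/25077) = (-31400 - 4908/4409)*(1/25077) = -138447508/4409*1/25077 = -138447508/110564493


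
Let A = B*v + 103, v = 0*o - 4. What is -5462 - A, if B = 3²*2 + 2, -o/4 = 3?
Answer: -5485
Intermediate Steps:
o = -12 (o = -4*3 = -12)
B = 20 (B = 9*2 + 2 = 18 + 2 = 20)
v = -4 (v = 0*(-12) - 4 = 0 - 4 = -4)
A = 23 (A = 20*(-4) + 103 = -80 + 103 = 23)
-5462 - A = -5462 - 1*23 = -5462 - 23 = -5485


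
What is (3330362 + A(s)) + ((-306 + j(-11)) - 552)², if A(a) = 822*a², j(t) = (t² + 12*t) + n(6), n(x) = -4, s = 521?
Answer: 227216993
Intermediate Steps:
j(t) = -4 + t² + 12*t (j(t) = (t² + 12*t) - 4 = -4 + t² + 12*t)
(3330362 + A(s)) + ((-306 + j(-11)) - 552)² = (3330362 + 822*521²) + ((-306 + (-4 + (-11)² + 12*(-11))) - 552)² = (3330362 + 822*271441) + ((-306 + (-4 + 121 - 132)) - 552)² = (3330362 + 223124502) + ((-306 - 15) - 552)² = 226454864 + (-321 - 552)² = 226454864 + (-873)² = 226454864 + 762129 = 227216993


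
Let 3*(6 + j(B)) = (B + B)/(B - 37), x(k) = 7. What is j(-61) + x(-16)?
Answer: 208/147 ≈ 1.4150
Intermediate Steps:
j(B) = -6 + 2*B/(3*(-37 + B)) (j(B) = -6 + ((B + B)/(B - 37))/3 = -6 + ((2*B)/(-37 + B))/3 = -6 + (2*B/(-37 + B))/3 = -6 + 2*B/(3*(-37 + B)))
j(-61) + x(-16) = 2*(333 - 8*(-61))/(3*(-37 - 61)) + 7 = (⅔)*(333 + 488)/(-98) + 7 = (⅔)*(-1/98)*821 + 7 = -821/147 + 7 = 208/147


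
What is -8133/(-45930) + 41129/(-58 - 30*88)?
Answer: -155592678/10326595 ≈ -15.067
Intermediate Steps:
-8133/(-45930) + 41129/(-58 - 30*88) = -8133*(-1/45930) + 41129/(-58 - 2640) = 2711/15310 + 41129/(-2698) = 2711/15310 + 41129*(-1/2698) = 2711/15310 - 41129/2698 = -155592678/10326595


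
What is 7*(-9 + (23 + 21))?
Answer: 245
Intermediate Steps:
7*(-9 + (23 + 21)) = 7*(-9 + 44) = 7*35 = 245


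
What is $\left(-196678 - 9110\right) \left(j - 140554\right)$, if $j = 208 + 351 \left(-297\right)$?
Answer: $50334304284$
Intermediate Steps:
$j = -104039$ ($j = 208 - 104247 = -104039$)
$\left(-196678 - 9110\right) \left(j - 140554\right) = \left(-196678 - 9110\right) \left(-104039 - 140554\right) = \left(-205788\right) \left(-244593\right) = 50334304284$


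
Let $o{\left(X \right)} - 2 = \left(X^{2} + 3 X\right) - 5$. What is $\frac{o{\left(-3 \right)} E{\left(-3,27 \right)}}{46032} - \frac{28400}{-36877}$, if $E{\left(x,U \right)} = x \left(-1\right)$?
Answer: $\frac{435658969}{565840688} \approx 0.76993$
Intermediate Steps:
$o{\left(X \right)} = -3 + X^{2} + 3 X$ ($o{\left(X \right)} = 2 - \left(5 - X^{2} - 3 X\right) = 2 + \left(-5 + X^{2} + 3 X\right) = -3 + X^{2} + 3 X$)
$E{\left(x,U \right)} = - x$
$\frac{o{\left(-3 \right)} E{\left(-3,27 \right)}}{46032} - \frac{28400}{-36877} = \frac{\left(-3 + \left(-3\right)^{2} + 3 \left(-3\right)\right) \left(\left(-1\right) \left(-3\right)\right)}{46032} - \frac{28400}{-36877} = \left(-3 + 9 - 9\right) 3 \cdot \frac{1}{46032} - - \frac{28400}{36877} = \left(-3\right) 3 \cdot \frac{1}{46032} + \frac{28400}{36877} = \left(-9\right) \frac{1}{46032} + \frac{28400}{36877} = - \frac{3}{15344} + \frac{28400}{36877} = \frac{435658969}{565840688}$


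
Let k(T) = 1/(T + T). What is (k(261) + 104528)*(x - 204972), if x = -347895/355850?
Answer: -265323350591981441/12383580 ≈ -2.1425e+10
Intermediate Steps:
k(T) = 1/(2*T)
x = -69579/71170 (x = -347895*1/355850 = -69579/71170 ≈ -0.97764)
(k(261) + 104528)*(x - 204972) = ((½)/261 + 104528)*(-69579/71170 - 204972) = ((½)*(1/261) + 104528)*(-14587926819/71170) = (1/522 + 104528)*(-14587926819/71170) = (54563617/522)*(-14587926819/71170) = -265323350591981441/12383580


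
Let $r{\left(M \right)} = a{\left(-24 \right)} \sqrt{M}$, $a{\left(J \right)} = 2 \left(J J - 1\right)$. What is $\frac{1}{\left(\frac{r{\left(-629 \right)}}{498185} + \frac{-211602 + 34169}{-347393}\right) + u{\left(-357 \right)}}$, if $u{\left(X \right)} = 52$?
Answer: $\frac{3700690454270799589269}{194326289056756343334277} - \frac{162682816870145470 i \sqrt{629}}{194326289056756343334277} \approx 0.019044 - 2.0996 \cdot 10^{-5} i$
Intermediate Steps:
$a{\left(J \right)} = -2 + 2 J^{2}$ ($a{\left(J \right)} = 2 \left(J^{2} - 1\right) = 2 \left(-1 + J^{2}\right) = -2 + 2 J^{2}$)
$r{\left(M \right)} = 1150 \sqrt{M}$ ($r{\left(M \right)} = \left(-2 + 2 \left(-24\right)^{2}\right) \sqrt{M} = \left(-2 + 2 \cdot 576\right) \sqrt{M} = \left(-2 + 1152\right) \sqrt{M} = 1150 \sqrt{M}$)
$\frac{1}{\left(\frac{r{\left(-629 \right)}}{498185} + \frac{-211602 + 34169}{-347393}\right) + u{\left(-357 \right)}} = \frac{1}{\left(\frac{1150 \sqrt{-629}}{498185} + \frac{-211602 + 34169}{-347393}\right) + 52} = \frac{1}{\left(1150 i \sqrt{629} \cdot \frac{1}{498185} - - \frac{177433}{347393}\right) + 52} = \frac{1}{\left(1150 i \sqrt{629} \cdot \frac{1}{498185} + \frac{177433}{347393}\right) + 52} = \frac{1}{\left(\frac{230 i \sqrt{629}}{99637} + \frac{177433}{347393}\right) + 52} = \frac{1}{\left(\frac{177433}{347393} + \frac{230 i \sqrt{629}}{99637}\right) + 52} = \frac{1}{\frac{18241869}{347393} + \frac{230 i \sqrt{629}}{99637}}$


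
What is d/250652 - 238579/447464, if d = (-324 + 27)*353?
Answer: -26678219183/28039436632 ≈ -0.95145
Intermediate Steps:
d = -104841 (d = -297*353 = -104841)
d/250652 - 238579/447464 = -104841/250652 - 238579/447464 = -26678219183/28039436632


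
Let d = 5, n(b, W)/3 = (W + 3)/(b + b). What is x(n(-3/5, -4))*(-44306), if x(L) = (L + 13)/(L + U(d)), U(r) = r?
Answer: -1373486/15 ≈ -91566.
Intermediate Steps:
n(b, W) = 3*(3 + W)/(2*b) (n(b, W) = 3*((W + 3)/(b + b)) = 3*((3 + W)/((2*b))) = 3*((3 + W)*(1/(2*b))) = 3*((3 + W)/(2*b)) = 3*(3 + W)/(2*b))
x(L) = (13 + L)/(5 + L) (x(L) = (L + 13)/(L + 5) = (13 + L)/(5 + L))
x(n(-3/5, -4))*(-44306) = ((13 + 3*(3 - 4)/(2*((-3/5))))/(5 + 3*(3 - 4)/(2*((-3/5)))))*(-44306) = ((13 + (3/2)*(-1)/(-3*⅕))/(5 + (3/2)*(-1)/(-3*⅕)))*(-44306) = ((13 + (3/2)*(-1)/(-⅗))/(5 + (3/2)*(-1)/(-⅗)))*(-44306) = ((13 + (3/2)*(-5/3)*(-1))/(5 + (3/2)*(-5/3)*(-1)))*(-44306) = ((13 + 5/2)/(5 + 5/2))*(-44306) = ((31/2)/(15/2))*(-44306) = ((2/15)*(31/2))*(-44306) = (31/15)*(-44306) = -1373486/15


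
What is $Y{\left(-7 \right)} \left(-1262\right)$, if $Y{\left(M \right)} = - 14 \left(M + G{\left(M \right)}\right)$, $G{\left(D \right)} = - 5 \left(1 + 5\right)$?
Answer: $-653716$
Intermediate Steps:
$G{\left(D \right)} = -30$ ($G{\left(D \right)} = \left(-5\right) 6 = -30$)
$Y{\left(M \right)} = 420 - 14 M$ ($Y{\left(M \right)} = - 14 \left(M - 30\right) = - 14 \left(-30 + M\right) = 420 - 14 M$)
$Y{\left(-7 \right)} \left(-1262\right) = \left(420 - -98\right) \left(-1262\right) = \left(420 + 98\right) \left(-1262\right) = 518 \left(-1262\right) = -653716$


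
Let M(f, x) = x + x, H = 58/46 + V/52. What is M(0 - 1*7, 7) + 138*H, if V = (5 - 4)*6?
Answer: 2651/13 ≈ 203.92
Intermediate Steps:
V = 6 (V = 1*6 = 6)
H = 823/598 (H = 58/46 + 6/52 = 58*(1/46) + 6*(1/52) = 29/23 + 3/26 = 823/598 ≈ 1.3763)
M(f, x) = 2*x
M(0 - 1*7, 7) + 138*H = 2*7 + 138*(823/598) = 14 + 2469/13 = 2651/13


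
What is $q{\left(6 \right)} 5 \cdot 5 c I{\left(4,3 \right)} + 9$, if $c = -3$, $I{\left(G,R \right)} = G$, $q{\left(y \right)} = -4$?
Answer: $1209$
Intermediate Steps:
$q{\left(6 \right)} 5 \cdot 5 c I{\left(4,3 \right)} + 9 = - 4 \cdot 5 \cdot 5 \left(-3\right) 4 + 9 = - 4 \cdot 25 \left(-3\right) 4 + 9 = - 4 \left(\left(-75\right) 4\right) + 9 = \left(-4\right) \left(-300\right) + 9 = 1200 + 9 = 1209$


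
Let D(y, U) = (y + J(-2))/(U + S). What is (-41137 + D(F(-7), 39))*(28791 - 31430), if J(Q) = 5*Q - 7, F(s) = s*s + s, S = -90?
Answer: 5536653668/51 ≈ 1.0856e+8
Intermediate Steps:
F(s) = s + s**2 (F(s) = s**2 + s = s + s**2)
J(Q) = -7 + 5*Q
D(y, U) = (-17 + y)/(-90 + U) (D(y, U) = (y + (-7 + 5*(-2)))/(U - 90) = (y + (-7 - 10))/(-90 + U) = (y - 17)/(-90 + U) = (-17 + y)/(-90 + U))
(-41137 + D(F(-7), 39))*(28791 - 31430) = (-41137 + (-17 - 7*(1 - 7))/(-90 + 39))*(28791 - 31430) = (-41137 + (-17 - 7*(-6))/(-51))*(-2639) = (-41137 - (-17 + 42)/51)*(-2639) = (-41137 - 1/51*25)*(-2639) = (-41137 - 25/51)*(-2639) = -2098012/51*(-2639) = 5536653668/51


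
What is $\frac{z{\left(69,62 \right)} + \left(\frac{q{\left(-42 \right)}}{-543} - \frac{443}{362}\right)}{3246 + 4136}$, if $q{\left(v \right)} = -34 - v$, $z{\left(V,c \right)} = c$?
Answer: $\frac{65987}{8016852} \approx 0.008231$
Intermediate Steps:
$\frac{z{\left(69,62 \right)} + \left(\frac{q{\left(-42 \right)}}{-543} - \frac{443}{362}\right)}{3246 + 4136} = \frac{62 - \left(\frac{443}{362} - \frac{-34 - -42}{-543}\right)}{3246 + 4136} = \frac{62 - \left(\frac{443}{362} - \left(-34 + 42\right) \left(- \frac{1}{543}\right)\right)}{7382} = \left(62 + \left(8 \left(- \frac{1}{543}\right) - \frac{443}{362}\right)\right) \frac{1}{7382} = \left(62 - \frac{1345}{1086}\right) \frac{1}{7382} = \frac{65987}{1086} \cdot \frac{1}{7382} = \frac{65987}{8016852}$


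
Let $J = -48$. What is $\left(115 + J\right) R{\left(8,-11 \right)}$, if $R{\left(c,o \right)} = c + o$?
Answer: $-201$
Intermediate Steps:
$\left(115 + J\right) R{\left(8,-11 \right)} = \left(115 - 48\right) \left(8 - 11\right) = 67 \left(-3\right) = -201$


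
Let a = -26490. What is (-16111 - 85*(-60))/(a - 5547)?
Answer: 11011/32037 ≈ 0.34370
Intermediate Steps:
(-16111 - 85*(-60))/(a - 5547) = (-16111 - 85*(-60))/(-26490 - 5547) = (-16111 + 5100)/(-32037) = -11011*(-1/32037) = 11011/32037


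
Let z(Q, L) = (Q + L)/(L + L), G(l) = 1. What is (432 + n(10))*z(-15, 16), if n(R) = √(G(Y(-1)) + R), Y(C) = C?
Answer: 27/2 + √11/32 ≈ 13.604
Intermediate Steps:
z(Q, L) = (L + Q)/(2*L) (z(Q, L) = (L + Q)/((2*L)) = (L + Q)*(1/(2*L)) = (L + Q)/(2*L))
n(R) = √(1 + R)
(432 + n(10))*z(-15, 16) = (432 + √(1 + 10))*((½)*(16 - 15)/16) = (432 + √11)*((½)*(1/16)*1) = (432 + √11)*(1/32) = 27/2 + √11/32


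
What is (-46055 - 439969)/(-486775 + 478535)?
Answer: 60753/1030 ≈ 58.984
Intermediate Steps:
(-46055 - 439969)/(-486775 + 478535) = -486024/(-8240) = -486024*(-1/8240) = 60753/1030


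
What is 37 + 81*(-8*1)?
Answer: -611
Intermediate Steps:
37 + 81*(-8*1) = 37 + 81*(-8) = 37 - 648 = -611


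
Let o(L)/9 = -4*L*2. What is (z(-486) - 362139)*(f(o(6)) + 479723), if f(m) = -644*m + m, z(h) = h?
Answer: -274688074875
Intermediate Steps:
o(L) = -72*L (o(L) = 9*(-4*L*2) = 9*(-8*L) = -72*L)
f(m) = -643*m
(z(-486) - 362139)*(f(o(6)) + 479723) = (-486 - 362139)*(-(-46296)*6 + 479723) = -362625*(-643*(-432) + 479723) = -362625*(277776 + 479723) = -362625*757499 = -274688074875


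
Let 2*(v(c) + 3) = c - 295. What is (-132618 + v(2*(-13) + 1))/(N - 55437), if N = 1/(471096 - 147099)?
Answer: 43020645657/17961421688 ≈ 2.3952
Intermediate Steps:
v(c) = -301/2 + c/2 (v(c) = -3 + (c - 295)/2 = -3 + (-295 + c)/2 = -3 + (-295/2 + c/2) = -301/2 + c/2)
N = 1/323997 ≈ 3.0864e-6
(-132618 + v(2*(-13) + 1))/(N - 55437) = (-132618 + (-301/2 + (2*(-13) + 1)/2))/(1/323997 - 55437) = (-132618 + (-301/2 + (-26 + 1)/2))/(-17961421688/323997) = (-132618 + (-301/2 + (½)*(-25)))*(-323997/17961421688) = (-132618 + (-301/2 - 25/2))*(-323997/17961421688) = (-132618 - 163)*(-323997/17961421688) = -132781*(-323997/17961421688) = 43020645657/17961421688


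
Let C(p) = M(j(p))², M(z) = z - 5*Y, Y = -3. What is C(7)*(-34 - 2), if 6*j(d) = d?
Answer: -9409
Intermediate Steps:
j(d) = d/6
M(z) = 15 + z (M(z) = z - 5*(-3) = z + 15 = 15 + z)
C(p) = (15 + p/6)²
C(7)*(-34 - 2) = ((90 + 7)²/36)*(-34 - 2) = ((1/36)*97²)*(-36) = ((1/36)*9409)*(-36) = (9409/36)*(-36) = -9409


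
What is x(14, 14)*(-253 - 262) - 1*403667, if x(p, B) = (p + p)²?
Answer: -807427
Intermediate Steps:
x(p, B) = 4*p² (x(p, B) = (2*p)² = 4*p²)
x(14, 14)*(-253 - 262) - 1*403667 = (4*14²)*(-253 - 262) - 1*403667 = (4*196)*(-515) - 403667 = 784*(-515) - 403667 = -403760 - 403667 = -807427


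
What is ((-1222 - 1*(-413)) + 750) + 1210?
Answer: 1151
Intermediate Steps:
((-1222 - 1*(-413)) + 750) + 1210 = ((-1222 + 413) + 750) + 1210 = (-809 + 750) + 1210 = -59 + 1210 = 1151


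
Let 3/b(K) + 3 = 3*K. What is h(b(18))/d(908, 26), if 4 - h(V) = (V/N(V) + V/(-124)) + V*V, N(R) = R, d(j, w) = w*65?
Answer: 107401/60562840 ≈ 0.0017734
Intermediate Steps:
d(j, w) = 65*w
b(K) = 3/(-3 + 3*K)
h(V) = 3 - V² + V/124 (h(V) = 4 - ((V/V + V/(-124)) + V*V) = 4 - ((1 + V*(-1/124)) + V²) = 4 - ((1 - V/124) + V²) = 4 - (1 + V² - V/124) = 4 + (-1 - V² + V/124) = 3 - V² + V/124)
h(b(18))/d(908, 26) = (3 - (1/(-1 + 18))² + 1/(124*(-1 + 18)))/((65*26)) = (3 - (1/17)² + (1/124)/17)/1690 = (3 - (1/17)² + (1/124)*(1/17))*(1/1690) = (3 - 1*1/289 + 1/2108)*(1/1690) = (3 - 1/289 + 1/2108)*(1/1690) = (107401/35836)*(1/1690) = 107401/60562840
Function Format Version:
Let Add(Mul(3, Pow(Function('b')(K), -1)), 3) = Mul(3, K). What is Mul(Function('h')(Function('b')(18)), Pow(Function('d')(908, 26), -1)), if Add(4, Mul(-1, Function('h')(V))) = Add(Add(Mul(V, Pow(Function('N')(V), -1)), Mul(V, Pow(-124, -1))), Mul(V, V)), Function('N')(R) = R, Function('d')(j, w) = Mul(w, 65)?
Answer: Rational(107401, 60562840) ≈ 0.0017734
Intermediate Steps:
Function('d')(j, w) = Mul(65, w)
Function('b')(K) = Mul(3, Pow(Add(-3, Mul(3, K)), -1))
Function('h')(V) = Add(3, Mul(-1, Pow(V, 2)), Mul(Rational(1, 124), V)) (Function('h')(V) = Add(4, Mul(-1, Add(Add(Mul(V, Pow(V, -1)), Mul(V, Pow(-124, -1))), Mul(V, V)))) = Add(4, Mul(-1, Add(Add(1, Mul(V, Rational(-1, 124))), Pow(V, 2)))) = Add(4, Mul(-1, Add(Add(1, Mul(Rational(-1, 124), V)), Pow(V, 2)))) = Add(4, Mul(-1, Add(1, Pow(V, 2), Mul(Rational(-1, 124), V)))) = Add(4, Add(-1, Mul(-1, Pow(V, 2)), Mul(Rational(1, 124), V))) = Add(3, Mul(-1, Pow(V, 2)), Mul(Rational(1, 124), V)))
Mul(Function('h')(Function('b')(18)), Pow(Function('d')(908, 26), -1)) = Mul(Add(3, Mul(-1, Pow(Pow(Add(-1, 18), -1), 2)), Mul(Rational(1, 124), Pow(Add(-1, 18), -1))), Pow(Mul(65, 26), -1)) = Mul(Add(3, Mul(-1, Pow(Pow(17, -1), 2)), Mul(Rational(1, 124), Pow(17, -1))), Pow(1690, -1)) = Mul(Add(3, Mul(-1, Pow(Rational(1, 17), 2)), Mul(Rational(1, 124), Rational(1, 17))), Rational(1, 1690)) = Mul(Add(3, Mul(-1, Rational(1, 289)), Rational(1, 2108)), Rational(1, 1690)) = Mul(Add(3, Rational(-1, 289), Rational(1, 2108)), Rational(1, 1690)) = Mul(Rational(107401, 35836), Rational(1, 1690)) = Rational(107401, 60562840)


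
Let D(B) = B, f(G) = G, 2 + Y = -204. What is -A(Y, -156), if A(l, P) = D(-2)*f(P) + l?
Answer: -106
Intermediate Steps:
Y = -206 (Y = -2 - 204 = -206)
A(l, P) = l - 2*P (A(l, P) = -2*P + l = l - 2*P)
-A(Y, -156) = -(-206 - 2*(-156)) = -(-206 + 312) = -1*106 = -106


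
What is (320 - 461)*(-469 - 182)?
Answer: 91791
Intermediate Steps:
(320 - 461)*(-469 - 182) = -141*(-651) = 91791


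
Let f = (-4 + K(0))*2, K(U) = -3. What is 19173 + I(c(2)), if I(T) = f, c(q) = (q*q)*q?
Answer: 19159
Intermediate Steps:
f = -14 (f = (-4 - 3)*2 = -7*2 = -14)
c(q) = q³ (c(q) = q²*q = q³)
I(T) = -14
19173 + I(c(2)) = 19173 - 14 = 19159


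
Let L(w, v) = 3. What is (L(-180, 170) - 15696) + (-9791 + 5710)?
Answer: -19774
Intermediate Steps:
(L(-180, 170) - 15696) + (-9791 + 5710) = (3 - 15696) + (-9791 + 5710) = -15693 - 4081 = -19774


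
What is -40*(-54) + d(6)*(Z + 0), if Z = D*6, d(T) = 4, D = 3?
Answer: 2232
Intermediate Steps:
Z = 18 (Z = 3*6 = 18)
-40*(-54) + d(6)*(Z + 0) = -40*(-54) + 4*(18 + 0) = 2160 + 4*18 = 2160 + 72 = 2232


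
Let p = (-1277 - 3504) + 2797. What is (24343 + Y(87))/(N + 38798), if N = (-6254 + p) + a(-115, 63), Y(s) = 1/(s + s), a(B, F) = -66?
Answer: 4235683/5305956 ≈ 0.79829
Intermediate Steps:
p = -1984 (p = -4781 + 2797 = -1984)
Y(s) = 1/(2*s)
N = -8304 (N = (-6254 - 1984) - 66 = -8238 - 66 = -8304)
(24343 + Y(87))/(N + 38798) = (24343 + (1/2)/87)/(-8304 + 38798) = (24343 + (1/2)*(1/87))/30494 = (24343 + 1/174)*(1/30494) = (4235683/174)*(1/30494) = 4235683/5305956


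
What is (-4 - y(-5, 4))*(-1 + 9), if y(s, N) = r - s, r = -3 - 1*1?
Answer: -40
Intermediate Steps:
r = -4 (r = -3 - 1 = -4)
y(s, N) = -4 - s
(-4 - y(-5, 4))*(-1 + 9) = (-4 - (-4 - 1*(-5)))*(-1 + 9) = (-4 - (-4 + 5))*8 = (-4 - 1*1)*8 = (-4 - 1)*8 = -5*8 = -40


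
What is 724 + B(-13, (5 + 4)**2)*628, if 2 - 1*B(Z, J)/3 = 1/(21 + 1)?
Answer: 48470/11 ≈ 4406.4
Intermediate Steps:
B(Z, J) = 129/22 (B(Z, J) = 6 - 3/(21 + 1) = 6 - 3/22 = 129/22)
724 + B(-13, (5 + 4)**2)*628 = 724 + (129/22)*628 = 724 + 40506/11 = 48470/11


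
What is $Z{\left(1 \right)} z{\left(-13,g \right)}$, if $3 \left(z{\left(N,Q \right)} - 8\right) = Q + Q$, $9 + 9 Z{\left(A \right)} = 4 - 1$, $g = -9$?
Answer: $- \frac{4}{3} \approx -1.3333$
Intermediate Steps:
$Z{\left(A \right)} = - \frac{2}{3}$ ($Z{\left(A \right)} = -1 + \frac{4 - 1}{9} = -1 + \frac{1}{9} \cdot 3 = -1 + \frac{1}{3} = - \frac{2}{3}$)
$z{\left(N,Q \right)} = 8 + \frac{2 Q}{3}$ ($z{\left(N,Q \right)} = 8 + \frac{Q + Q}{3} = 8 + \frac{2 Q}{3}$)
$Z{\left(1 \right)} z{\left(-13,g \right)} = - \frac{2 \left(8 + \frac{2}{3} \left(-9\right)\right)}{3} = - \frac{2 \left(8 - 6\right)}{3} = \left(- \frac{2}{3}\right) 2 = - \frac{4}{3}$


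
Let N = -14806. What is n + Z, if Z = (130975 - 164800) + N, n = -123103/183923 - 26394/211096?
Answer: -944074667830599/19412704804 ≈ -48632.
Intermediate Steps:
n = -15420507275/19412704804 (n = -123103*1/183923 - 26394*1/211096 = -123103/183923 - 13197/105548 = -15420507275/19412704804 ≈ -0.79435)
Z = -48631 (Z = (130975 - 164800) - 14806 = -33825 - 14806 = -48631)
n + Z = -15420507275/19412704804 - 48631 = -944074667830599/19412704804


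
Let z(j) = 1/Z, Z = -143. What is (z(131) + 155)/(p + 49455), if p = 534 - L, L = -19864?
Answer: 22164/9988979 ≈ 0.0022188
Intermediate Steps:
p = 20398 (p = 534 - 1*(-19864) = 534 + 19864 = 20398)
z(j) = -1/143 (z(j) = 1/(-143) = -1/143)
(z(131) + 155)/(p + 49455) = (-1/143 + 155)/(20398 + 49455) = (22164/143)/69853 = (22164/143)*(1/69853) = 22164/9988979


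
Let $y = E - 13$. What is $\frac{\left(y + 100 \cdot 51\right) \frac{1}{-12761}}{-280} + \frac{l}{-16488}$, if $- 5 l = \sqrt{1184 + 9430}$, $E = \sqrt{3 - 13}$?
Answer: $\frac{5087}{3573080} + \frac{\sqrt{10614}}{82440} + \frac{i \sqrt{10}}{3573080} \approx 0.0026734 + 8.8503 \cdot 10^{-7} i$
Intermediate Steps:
$E = i \sqrt{10}$ ($E = \sqrt{-10} = i \sqrt{10} \approx 3.1623 i$)
$y = -13 + i \sqrt{10}$ ($y = i \sqrt{10} - 13 = -13 + i \sqrt{10} \approx -13.0 + 3.1623 i$)
$l = - \frac{\sqrt{10614}}{5}$ ($l = - \frac{\sqrt{1184 + 9430}}{5} = - \frac{\sqrt{10614}}{5} \approx -20.605$)
$\frac{\left(y + 100 \cdot 51\right) \frac{1}{-12761}}{-280} + \frac{l}{-16488} = \frac{\left(\left(-13 + i \sqrt{10}\right) + 100 \cdot 51\right) \frac{1}{-12761}}{-280} + \frac{\left(- \frac{1}{5}\right) \sqrt{10614}}{-16488} = \left(\left(-13 + i \sqrt{10}\right) + 5100\right) \left(- \frac{1}{12761}\right) \left(- \frac{1}{280}\right) + - \frac{\sqrt{10614}}{5} \left(- \frac{1}{16488}\right) = \left(5087 + i \sqrt{10}\right) \left(- \frac{1}{12761}\right) \left(- \frac{1}{280}\right) + \frac{\sqrt{10614}}{82440} = \left(- \frac{5087}{12761} - \frac{i \sqrt{10}}{12761}\right) \left(- \frac{1}{280}\right) + \frac{\sqrt{10614}}{82440} = \left(\frac{5087}{3573080} + \frac{i \sqrt{10}}{3573080}\right) + \frac{\sqrt{10614}}{82440} = \frac{5087}{3573080} + \frac{\sqrt{10614}}{82440} + \frac{i \sqrt{10}}{3573080}$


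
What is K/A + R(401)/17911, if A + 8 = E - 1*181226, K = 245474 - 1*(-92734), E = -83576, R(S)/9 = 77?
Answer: -75309361/60807845 ≈ -1.2385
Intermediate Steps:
R(S) = 693 (R(S) = 9*77 = 693)
K = 338208 (K = 245474 + 92734 = 338208)
A = -264810 (A = -8 + (-83576 - 1*181226) = -8 + (-83576 - 181226) = -8 - 264802 = -264810)
K/A + R(401)/17911 = 338208/(-264810) + 693/17911 = 338208*(-1/264810) + 693*(1/17911) = -4336/3395 + 693/17911 = -75309361/60807845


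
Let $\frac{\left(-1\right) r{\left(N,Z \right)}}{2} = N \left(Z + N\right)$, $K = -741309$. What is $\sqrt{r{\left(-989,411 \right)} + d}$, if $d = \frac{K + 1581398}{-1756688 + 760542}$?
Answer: $\frac{i \sqrt{1134489385337826738}}{996146} \approx 1069.2 i$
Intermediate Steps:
$r{\left(N,Z \right)} = - 2 N \left(N + Z\right)$ ($r{\left(N,Z \right)} = - 2 N \left(Z + N\right) = - 2 N \left(N + Z\right)$)
$d = - \frac{840089}{996146}$ ($d = \frac{-741309 + 1581398}{-1756688 + 760542} = \frac{840089}{-996146} = 840089 \left(- \frac{1}{996146}\right) = - \frac{840089}{996146} \approx -0.84334$)
$\sqrt{r{\left(-989,411 \right)} + d} = \sqrt{\left(-2\right) \left(-989\right) \left(-989 + 411\right) - \frac{840089}{996146}} = \sqrt{\left(-2\right) \left(-989\right) \left(-578\right) - \frac{840089}{996146}} = \sqrt{-1143284 - \frac{840089}{996146}} = \sqrt{- \frac{1138878623553}{996146}} = \frac{i \sqrt{1134489385337826738}}{996146}$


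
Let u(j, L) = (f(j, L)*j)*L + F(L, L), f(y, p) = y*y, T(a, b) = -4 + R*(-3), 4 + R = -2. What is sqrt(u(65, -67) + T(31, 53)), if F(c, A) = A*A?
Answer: 2*I*sqrt(4598843) ≈ 4289.0*I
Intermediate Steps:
R = -6 (R = -4 - 2 = -6)
F(c, A) = A**2
T(a, b) = 14 (T(a, b) = -4 - 6*(-3) = -4 + 18 = 14)
f(y, p) = y**2
u(j, L) = L**2 + L*j**3 (u(j, L) = (j**2*j)*L + L**2 = j**3*L + L**2 = L*j**3 + L**2 = L**2 + L*j**3)
sqrt(u(65, -67) + T(31, 53)) = sqrt(-67*(-67 + 65**3) + 14) = sqrt(-67*(-67 + 274625) + 14) = sqrt(-67*274558 + 14) = sqrt(-18395386 + 14) = sqrt(-18395372) = 2*I*sqrt(4598843)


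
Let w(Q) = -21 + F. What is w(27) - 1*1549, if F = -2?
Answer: -1572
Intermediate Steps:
w(Q) = -23 (w(Q) = -21 - 2 = -23)
w(27) - 1*1549 = -23 - 1*1549 = -23 - 1549 = -1572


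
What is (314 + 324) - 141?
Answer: 497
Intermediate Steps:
(314 + 324) - 141 = 638 - 141 = 497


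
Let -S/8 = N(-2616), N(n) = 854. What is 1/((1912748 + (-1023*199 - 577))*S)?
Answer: -1/11673114208 ≈ -8.5667e-11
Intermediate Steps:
S = -6832 (S = -8*854 = -6832)
1/((1912748 + (-1023*199 - 577))*S) = 1/((1912748 + (-1023*199 - 577))*(-6832)) = -1/6832/(1912748 + (-203577 - 577)) = -1/6832/(1912748 - 204154) = -1/6832/1708594 = (1/1708594)*(-1/6832) = -1/11673114208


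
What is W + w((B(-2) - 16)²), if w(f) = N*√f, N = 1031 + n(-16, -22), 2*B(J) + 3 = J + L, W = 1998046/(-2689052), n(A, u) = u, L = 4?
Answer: 11191671044/672263 ≈ 16648.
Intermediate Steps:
W = -999023/1344526 (W = 1998046*(-1/2689052) = -999023/1344526 ≈ -0.74303)
B(J) = ½ + J/2 (B(J) = -3/2 + (J + 4)/2 = -3/2 + (4 + J)/2 = -3/2 + (2 + J/2) = ½ + J/2)
N = 1009 (N = 1031 - 22 = 1009)
w(f) = 1009*√f
W + w((B(-2) - 16)²) = -999023/1344526 + 1009*√(((½ + (½)*(-2)) - 16)²) = -999023/1344526 + 1009*√(((½ - 1) - 16)²) = -999023/1344526 + 1009*√((-½ - 16)²) = -999023/1344526 + 1009*√((-33/2)²) = -999023/1344526 + 1009*√(1089/4) = -999023/1344526 + 1009*(33/2) = -999023/1344526 + 33297/2 = 11191671044/672263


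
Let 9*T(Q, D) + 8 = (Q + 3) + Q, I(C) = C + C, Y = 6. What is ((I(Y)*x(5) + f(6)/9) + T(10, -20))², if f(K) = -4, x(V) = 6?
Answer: 434281/81 ≈ 5361.5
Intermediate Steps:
I(C) = 2*C
T(Q, D) = -5/9 + 2*Q/9 (T(Q, D) = -8/9 + ((Q + 3) + Q)/9 = -8/9 + ((3 + Q) + Q)/9 = -8/9 + (3 + 2*Q)/9 = -8/9 + (⅓ + 2*Q/9) = -5/9 + 2*Q/9)
((I(Y)*x(5) + f(6)/9) + T(10, -20))² = (((2*6)*6 - 4/9) + (-5/9 + (2/9)*10))² = ((12*6 - 4*⅑) + (-5/9 + 20/9))² = ((72 - 4/9) + 5/3)² = (644/9 + 5/3)² = (659/9)² = 434281/81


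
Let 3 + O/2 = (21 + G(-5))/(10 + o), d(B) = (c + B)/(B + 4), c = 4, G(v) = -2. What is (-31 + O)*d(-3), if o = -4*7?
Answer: -352/9 ≈ -39.111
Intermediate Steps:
d(B) = 1 (d(B) = (4 + B)/(B + 4) = (4 + B)/(4 + B) = 1)
o = -28
O = -73/9 (O = -6 + 2*((21 - 2)/(10 - 28)) = -6 + 2*(19/(-18)) = -6 + 2*(19*(-1/18)) = -6 + 2*(-19/18) = -6 - 19/9 = -73/9 ≈ -8.1111)
(-31 + O)*d(-3) = (-31 - 73/9)*1 = -352/9*1 = -352/9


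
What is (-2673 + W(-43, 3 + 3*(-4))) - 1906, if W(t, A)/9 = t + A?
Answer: -5047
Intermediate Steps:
W(t, A) = 9*A + 9*t (W(t, A) = 9*(t + A) = 9*(A + t) = 9*A + 9*t)
(-2673 + W(-43, 3 + 3*(-4))) - 1906 = (-2673 + (9*(3 + 3*(-4)) + 9*(-43))) - 1906 = (-2673 + (9*(3 - 12) - 387)) - 1906 = (-2673 + (9*(-9) - 387)) - 1906 = (-2673 + (-81 - 387)) - 1906 = (-2673 - 468) - 1906 = -3141 - 1906 = -5047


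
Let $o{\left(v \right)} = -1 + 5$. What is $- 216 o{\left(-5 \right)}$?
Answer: $-864$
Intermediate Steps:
$o{\left(v \right)} = 4$
$- 216 o{\left(-5 \right)} = \left(-216\right) 4 = -864$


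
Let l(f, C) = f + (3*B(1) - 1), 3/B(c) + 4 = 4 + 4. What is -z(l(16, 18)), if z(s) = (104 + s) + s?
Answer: -277/2 ≈ -138.50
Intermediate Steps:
B(c) = ¾ (B(c) = 3/(-4 + (4 + 4)) = 3/(-4 + 8) = 3/4 = 3*(¼) = ¾)
l(f, C) = 5/4 + f (l(f, C) = f + (3*(¾) - 1) = f + (9/4 - 1) = f + 5/4 = 5/4 + f)
z(s) = 104 + 2*s
-z(l(16, 18)) = -(104 + 2*(5/4 + 16)) = -(104 + 2*(69/4)) = -(104 + 69/2) = -1*277/2 = -277/2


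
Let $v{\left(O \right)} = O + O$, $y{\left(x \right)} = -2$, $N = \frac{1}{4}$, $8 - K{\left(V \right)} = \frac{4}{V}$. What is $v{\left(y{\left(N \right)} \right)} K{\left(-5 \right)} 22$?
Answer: $- \frac{3872}{5} \approx -774.4$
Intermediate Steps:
$K{\left(V \right)} = 8 - \frac{4}{V}$
$N = \frac{1}{4} \approx 0.25$
$v{\left(O \right)} = 2 O$
$v{\left(y{\left(N \right)} \right)} K{\left(-5 \right)} 22 = 2 \left(-2\right) \left(8 - \frac{4}{-5}\right) 22 = - 4 \left(8 - - \frac{4}{5}\right) 22 = - 4 \left(8 + \frac{4}{5}\right) 22 = \left(-4\right) \frac{44}{5} \cdot 22 = \left(- \frac{176}{5}\right) 22 = - \frac{3872}{5}$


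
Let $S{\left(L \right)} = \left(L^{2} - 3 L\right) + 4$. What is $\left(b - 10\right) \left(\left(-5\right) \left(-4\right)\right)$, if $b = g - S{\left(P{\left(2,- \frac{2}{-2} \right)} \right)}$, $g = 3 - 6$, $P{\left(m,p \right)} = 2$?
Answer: $-300$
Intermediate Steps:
$S{\left(L \right)} = 4 + L^{2} - 3 L$
$g = -3$ ($g = 3 - 6 = -3$)
$b = -5$ ($b = -3 - \left(4 + 2^{2} - 6\right) = -3 - \left(4 + 4 - 6\right) = -3 - 2 = -5$)
$\left(b - 10\right) \left(\left(-5\right) \left(-4\right)\right) = \left(-5 - 10\right) \left(\left(-5\right) \left(-4\right)\right) = \left(-15\right) 20 = -300$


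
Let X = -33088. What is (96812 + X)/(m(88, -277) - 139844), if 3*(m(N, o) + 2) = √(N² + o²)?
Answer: -80203918536/176012048971 - 191172*√84473/176012048971 ≈ -0.45599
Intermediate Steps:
m(N, o) = -2 + √(N² + o²)/3
(96812 + X)/(m(88, -277) - 139844) = (96812 - 33088)/((-2 + √(88² + (-277)²)/3) - 139844) = 63724/((-2 + √(7744 + 76729)/3) - 139844) = 63724/((-2 + √84473/3) - 139844) = 63724/(-139846 + √84473/3)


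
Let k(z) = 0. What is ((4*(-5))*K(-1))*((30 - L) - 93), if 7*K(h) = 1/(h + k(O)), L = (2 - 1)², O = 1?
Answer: -1280/7 ≈ -182.86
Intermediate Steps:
L = 1 (L = 1² = 1)
K(h) = 1/(7*h) (K(h) = 1/(7*(h + 0)) = 1/(7*h))
((4*(-5))*K(-1))*((30 - L) - 93) = ((4*(-5))*((⅐)/(-1)))*((30 - 1*1) - 93) = (-20*(-1)/7)*((30 - 1) - 93) = (-20*(-⅐))*(29 - 93) = (20/7)*(-64) = -1280/7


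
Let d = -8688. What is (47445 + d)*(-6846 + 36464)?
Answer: 1147904826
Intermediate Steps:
(47445 + d)*(-6846 + 36464) = (47445 - 8688)*(-6846 + 36464) = 38757*29618 = 1147904826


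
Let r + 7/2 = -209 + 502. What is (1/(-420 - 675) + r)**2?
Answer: 401959804009/4796100 ≈ 83810.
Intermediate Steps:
r = 579/2 (r = -7/2 + (-209 + 502) = -7/2 + 293 = 579/2 ≈ 289.50)
(1/(-420 - 675) + r)**2 = (1/(-420 - 675) + 579/2)**2 = (1/(-1095) + 579/2)**2 = (-1/1095 + 579/2)**2 = (634003/2190)**2 = 401959804009/4796100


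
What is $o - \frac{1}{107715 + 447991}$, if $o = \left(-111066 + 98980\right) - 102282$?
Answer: $- \frac{63554983809}{555706} \approx -1.1437 \cdot 10^{5}$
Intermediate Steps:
$o = -114368$ ($o = -12086 - 102282 = -114368$)
$o - \frac{1}{107715 + 447991} = -114368 - \frac{1}{107715 + 447991} = -114368 - \frac{1}{555706} = - \frac{63554983809}{555706}$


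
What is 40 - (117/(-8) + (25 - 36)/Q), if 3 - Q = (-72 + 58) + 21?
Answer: 415/8 ≈ 51.875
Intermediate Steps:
Q = -4 (Q = 3 - ((-72 + 58) + 21) = 3 - (-14 + 21) = 3 - 1*7 = 3 - 7 = -4)
40 - (117/(-8) + (25 - 36)/Q) = 40 - (117/(-8) + (25 - 36)/(-4)) = 40 - (117*(-1/8) - 11*(-1/4)) = 40 - (-117/8 + 11/4) = 40 - 1*(-95/8) = 40 + 95/8 = 415/8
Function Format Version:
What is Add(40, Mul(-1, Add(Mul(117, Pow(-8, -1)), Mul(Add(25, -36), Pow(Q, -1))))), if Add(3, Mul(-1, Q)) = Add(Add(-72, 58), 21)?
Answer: Rational(415, 8) ≈ 51.875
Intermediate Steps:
Q = -4 (Q = Add(3, Mul(-1, Add(Add(-72, 58), 21))) = Add(3, Mul(-1, Add(-14, 21))) = Add(3, Mul(-1, 7)) = Add(3, -7) = -4)
Add(40, Mul(-1, Add(Mul(117, Pow(-8, -1)), Mul(Add(25, -36), Pow(Q, -1))))) = Add(40, Mul(-1, Add(Mul(117, Pow(-8, -1)), Mul(Add(25, -36), Pow(-4, -1))))) = Add(40, Mul(-1, Add(Mul(117, Rational(-1, 8)), Mul(-11, Rational(-1, 4))))) = Add(40, Mul(-1, Add(Rational(-117, 8), Rational(11, 4)))) = Add(40, Mul(-1, Rational(-95, 8))) = Add(40, Rational(95, 8)) = Rational(415, 8)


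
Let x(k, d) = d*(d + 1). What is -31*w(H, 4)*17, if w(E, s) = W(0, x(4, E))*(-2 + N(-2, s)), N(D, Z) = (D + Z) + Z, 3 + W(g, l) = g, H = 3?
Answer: 6324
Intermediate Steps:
x(k, d) = d*(1 + d)
W(g, l) = -3 + g
N(D, Z) = D + 2*Z
w(E, s) = 12 - 6*s (w(E, s) = (-3 + 0)*(-2 + (-2 + 2*s)) = -3*(-4 + 2*s) = 12 - 6*s)
-31*w(H, 4)*17 = -31*(12 - 6*4)*17 = -31*(12 - 24)*17 = -31*(-12)*17 = 372*17 = 6324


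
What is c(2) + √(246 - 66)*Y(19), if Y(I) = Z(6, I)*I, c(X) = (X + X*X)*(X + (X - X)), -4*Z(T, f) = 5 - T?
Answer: 12 + 57*√5/2 ≈ 75.728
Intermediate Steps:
Z(T, f) = -5/4 + T/4 (Z(T, f) = -(5 - T)/4 = -5/4 + T/4)
c(X) = X*(X + X²) (c(X) = (X + X²)*(X + 0) = (X + X²)*X = X*(X + X²))
Y(I) = I/4 (Y(I) = (-5/4 + (¼)*6)*I = (-5/4 + 3/2)*I = I/4)
c(2) + √(246 - 66)*Y(19) = 2²*(1 + 2) + √(246 - 66)*((¼)*19) = 4*3 + √180*(19/4) = 12 + (6*√5)*(19/4) = 12 + 57*√5/2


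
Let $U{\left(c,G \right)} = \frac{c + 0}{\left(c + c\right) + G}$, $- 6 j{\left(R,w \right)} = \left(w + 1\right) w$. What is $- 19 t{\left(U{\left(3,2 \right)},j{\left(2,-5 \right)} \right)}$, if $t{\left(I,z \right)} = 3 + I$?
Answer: $- \frac{513}{8} \approx -64.125$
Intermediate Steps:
$j{\left(R,w \right)} = - \frac{w \left(1 + w\right)}{6}$ ($j{\left(R,w \right)} = - \frac{\left(w + 1\right) w}{6} = - \frac{\left(1 + w\right) w}{6} = - \frac{w \left(1 + w\right)}{6}$)
$U{\left(c,G \right)} = \frac{c}{G + 2 c}$ ($U{\left(c,G \right)} = \frac{c}{2 c + G} = \frac{c}{G + 2 c}$)
$- 19 t{\left(U{\left(3,2 \right)},j{\left(2,-5 \right)} \right)} = - 19 \left(3 + \frac{3}{2 + 2 \cdot 3}\right) = - 19 \left(3 + \frac{3}{2 + 6}\right) = - 19 \left(3 + \frac{3}{8}\right) = \left(-19\right) \frac{27}{8} = - \frac{513}{8}$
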